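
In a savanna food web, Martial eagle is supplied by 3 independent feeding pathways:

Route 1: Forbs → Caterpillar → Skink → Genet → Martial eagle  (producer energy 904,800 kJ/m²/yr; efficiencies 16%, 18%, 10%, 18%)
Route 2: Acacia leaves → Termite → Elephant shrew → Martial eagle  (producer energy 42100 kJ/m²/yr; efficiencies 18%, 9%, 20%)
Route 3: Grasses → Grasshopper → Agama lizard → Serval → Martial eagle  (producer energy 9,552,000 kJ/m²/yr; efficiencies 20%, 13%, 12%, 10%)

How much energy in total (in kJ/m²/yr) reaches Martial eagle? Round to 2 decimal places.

Route 1: 904800 × 0.16 × 0.18 × 0.1 × 0.18 = 469.04832 kJ/m²/yr
Route 2: 42100 × 0.18 × 0.09 × 0.2 = 136.404 kJ/m²/yr
Route 3: 9552000 × 0.2 × 0.13 × 0.12 × 0.1 = 2980.224 kJ/m²/yr
Total at Martial eagle: 469.04832 + 136.404 + 2980.224 = 3585.67632 kJ/m²/yr

3585.68 kJ/m²/yr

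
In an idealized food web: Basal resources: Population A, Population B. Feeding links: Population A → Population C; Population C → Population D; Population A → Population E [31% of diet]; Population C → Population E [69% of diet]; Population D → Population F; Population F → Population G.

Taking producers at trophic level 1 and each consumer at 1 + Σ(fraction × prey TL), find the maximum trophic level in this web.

5

Population C: 1 + 1 = 2
Population D: 1 + 2 = 3
Population E: 1 + (0.31×1 + 0.69×2) = 2.69
Population F: 1 + 3 = 4
Population G: 1 + 4 = 5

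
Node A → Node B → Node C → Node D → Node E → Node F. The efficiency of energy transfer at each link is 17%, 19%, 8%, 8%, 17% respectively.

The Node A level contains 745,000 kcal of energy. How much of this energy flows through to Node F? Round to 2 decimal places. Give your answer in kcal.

Node B: 745000 × 0.17 = 126650 kcal
Node C: 126650 × 0.19 = 24063.5 kcal
Node D: 24063.5 × 0.08 = 1925.08 kcal
Node E: 1925.08 × 0.08 = 154.0064 kcal
Node F: 154.0064 × 0.17 = 26.181088 kcal

26.18 kcal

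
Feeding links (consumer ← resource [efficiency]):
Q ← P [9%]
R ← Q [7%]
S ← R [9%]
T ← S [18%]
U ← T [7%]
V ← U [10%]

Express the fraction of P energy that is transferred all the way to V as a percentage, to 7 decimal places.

0.0000714%

Product of link efficiencies: 0.09 × 0.07 × 0.09 × 0.18 × 0.07 × 0.1 = 0.00000071442
As a percentage: 0.00000071442 × 100 = 0.0000714%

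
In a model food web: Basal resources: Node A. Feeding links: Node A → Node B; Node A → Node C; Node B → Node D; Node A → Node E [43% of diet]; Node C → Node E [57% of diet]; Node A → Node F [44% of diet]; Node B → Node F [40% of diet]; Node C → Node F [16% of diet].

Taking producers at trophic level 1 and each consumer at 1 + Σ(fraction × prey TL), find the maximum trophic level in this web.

3

Node B: 1 + 1 = 2
Node C: 1 + 1 = 2
Node D: 1 + 2 = 3
Node E: 1 + (0.43×1 + 0.57×2) = 2.57
Node F: 1 + (0.44×1 + 0.4×2 + 0.16×2) = 2.56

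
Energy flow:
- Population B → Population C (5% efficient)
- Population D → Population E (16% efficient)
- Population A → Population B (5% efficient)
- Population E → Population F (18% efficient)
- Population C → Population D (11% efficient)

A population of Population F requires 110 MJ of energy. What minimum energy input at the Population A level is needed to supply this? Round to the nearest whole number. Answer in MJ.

Cumulative transfer efficiency: 0.05 × 0.05 × 0.11 × 0.16 × 0.18 = 0.00000792
Population A energy = 110 / 0.00000792 = 13888889 MJ

13888889 MJ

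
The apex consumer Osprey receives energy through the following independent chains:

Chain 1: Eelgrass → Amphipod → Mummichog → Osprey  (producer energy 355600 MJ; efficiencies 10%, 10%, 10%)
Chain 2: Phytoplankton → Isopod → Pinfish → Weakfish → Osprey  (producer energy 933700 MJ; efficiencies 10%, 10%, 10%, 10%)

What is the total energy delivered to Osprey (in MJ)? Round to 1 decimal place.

Chain 1: 355600 × 0.1 × 0.1 × 0.1 = 355.6 MJ
Chain 2: 933700 × 0.1 × 0.1 × 0.1 × 0.1 = 93.37 MJ
Total at Osprey: 355.6 + 93.37 = 448.97 MJ

449.0 MJ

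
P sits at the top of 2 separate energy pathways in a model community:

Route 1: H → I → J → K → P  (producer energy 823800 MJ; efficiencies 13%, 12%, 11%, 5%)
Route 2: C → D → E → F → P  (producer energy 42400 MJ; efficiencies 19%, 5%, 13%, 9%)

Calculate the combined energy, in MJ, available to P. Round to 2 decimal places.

Route 1: 823800 × 0.13 × 0.12 × 0.11 × 0.05 = 70.68204 MJ
Route 2: 42400 × 0.19 × 0.05 × 0.13 × 0.09 = 4.71276 MJ
Total at P: 70.68204 + 4.71276 = 75.3948 MJ

75.39 MJ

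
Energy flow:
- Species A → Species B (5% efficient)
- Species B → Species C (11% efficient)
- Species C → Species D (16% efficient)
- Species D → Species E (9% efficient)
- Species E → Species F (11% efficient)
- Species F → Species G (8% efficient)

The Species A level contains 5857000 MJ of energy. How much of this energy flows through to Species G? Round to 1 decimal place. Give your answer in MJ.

4.1 MJ

Species B: 5857000 × 0.05 = 292850 MJ
Species C: 292850 × 0.11 = 32213.5 MJ
Species D: 32213.5 × 0.16 = 5154.16 MJ
Species E: 5154.16 × 0.09 = 463.8744 MJ
Species F: 463.8744 × 0.11 = 51.026184 MJ
Species G: 51.026184 × 0.08 = 4.08209472 MJ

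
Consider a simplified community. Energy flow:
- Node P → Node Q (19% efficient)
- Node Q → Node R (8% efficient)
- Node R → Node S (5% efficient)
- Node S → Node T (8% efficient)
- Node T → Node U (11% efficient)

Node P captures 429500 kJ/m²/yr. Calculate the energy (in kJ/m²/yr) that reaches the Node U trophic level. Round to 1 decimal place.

Node Q: 429500 × 0.19 = 81605 kJ/m²/yr
Node R: 81605 × 0.08 = 6528.4 kJ/m²/yr
Node S: 6528.4 × 0.05 = 326.42 kJ/m²/yr
Node T: 326.42 × 0.08 = 26.1136 kJ/m²/yr
Node U: 26.1136 × 0.11 = 2.872496 kJ/m²/yr

2.9 kJ/m²/yr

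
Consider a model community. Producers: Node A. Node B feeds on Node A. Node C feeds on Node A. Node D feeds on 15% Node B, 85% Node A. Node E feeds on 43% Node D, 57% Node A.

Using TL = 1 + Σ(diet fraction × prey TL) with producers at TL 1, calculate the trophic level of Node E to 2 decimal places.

2.49

Node B: 1 + 1 = 2
Node C: 1 + 1 = 2
Node D: 1 + (0.15×2 + 0.85×1) = 2.15
Node E: 1 + (0.43×2.15 + 0.57×1) = 2.4945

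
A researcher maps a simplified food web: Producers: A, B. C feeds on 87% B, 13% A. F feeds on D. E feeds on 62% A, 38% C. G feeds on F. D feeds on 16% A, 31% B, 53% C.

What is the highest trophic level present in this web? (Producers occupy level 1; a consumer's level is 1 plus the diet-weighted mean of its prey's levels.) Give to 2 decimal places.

C: 1 + (0.87×1 + 0.13×1) = 2
D: 1 + (0.16×1 + 0.31×1 + 0.53×2) = 2.53
E: 1 + (0.62×1 + 0.38×2) = 2.38
F: 1 + 2.53 = 3.53
G: 1 + 3.53 = 4.53

4.53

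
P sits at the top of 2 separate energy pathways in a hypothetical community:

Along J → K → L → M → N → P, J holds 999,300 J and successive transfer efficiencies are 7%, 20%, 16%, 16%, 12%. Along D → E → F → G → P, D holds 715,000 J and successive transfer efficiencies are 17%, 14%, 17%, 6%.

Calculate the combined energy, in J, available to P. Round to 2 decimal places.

Via J: 999300 × 0.07 × 0.2 × 0.16 × 0.16 × 0.12 = 42.9778944 J
Via D: 715000 × 0.17 × 0.14 × 0.17 × 0.06 = 173.5734 J
Total at P: 42.9778944 + 173.5734 = 216.5512944 J

216.55 J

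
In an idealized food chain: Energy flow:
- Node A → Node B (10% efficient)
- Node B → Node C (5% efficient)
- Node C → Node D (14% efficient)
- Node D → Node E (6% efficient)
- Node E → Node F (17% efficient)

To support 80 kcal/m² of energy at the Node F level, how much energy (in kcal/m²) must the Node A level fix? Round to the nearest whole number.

Cumulative transfer efficiency: 0.1 × 0.05 × 0.14 × 0.06 × 0.17 = 0.00000714
Node A energy = 80 / 0.00000714 = 11204482 kcal/m²

11204482 kcal/m²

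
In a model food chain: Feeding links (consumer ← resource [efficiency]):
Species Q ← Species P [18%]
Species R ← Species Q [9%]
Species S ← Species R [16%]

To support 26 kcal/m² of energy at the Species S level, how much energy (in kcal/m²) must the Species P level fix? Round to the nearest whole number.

10031 kcal/m²

Cumulative transfer efficiency: 0.18 × 0.09 × 0.16 = 0.002592
Species P energy = 26 / 0.002592 = 10031 kcal/m²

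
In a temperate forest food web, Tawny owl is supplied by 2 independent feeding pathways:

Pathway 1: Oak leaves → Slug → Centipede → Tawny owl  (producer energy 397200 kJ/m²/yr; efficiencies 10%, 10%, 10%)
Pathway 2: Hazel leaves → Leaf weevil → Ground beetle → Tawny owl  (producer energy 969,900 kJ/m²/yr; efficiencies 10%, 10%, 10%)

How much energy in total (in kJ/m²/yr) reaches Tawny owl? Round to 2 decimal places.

1367.10 kJ/m²/yr

Pathway 1: 397200 × 0.1 × 0.1 × 0.1 = 397.2 kJ/m²/yr
Pathway 2: 969900 × 0.1 × 0.1 × 0.1 = 969.9 kJ/m²/yr
Total at Tawny owl: 397.2 + 969.9 = 1367.1 kJ/m²/yr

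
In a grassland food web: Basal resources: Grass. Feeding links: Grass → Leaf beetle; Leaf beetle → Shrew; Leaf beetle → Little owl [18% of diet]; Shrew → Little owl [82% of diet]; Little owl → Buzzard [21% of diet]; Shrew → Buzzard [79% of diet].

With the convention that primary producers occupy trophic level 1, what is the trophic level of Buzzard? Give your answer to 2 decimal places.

Leaf beetle: 1 + 1 = 2
Shrew: 1 + 2 = 3
Little owl: 1 + (0.18×2 + 0.82×3) = 3.82
Buzzard: 1 + (0.21×3.82 + 0.79×3) = 4.1722

4.17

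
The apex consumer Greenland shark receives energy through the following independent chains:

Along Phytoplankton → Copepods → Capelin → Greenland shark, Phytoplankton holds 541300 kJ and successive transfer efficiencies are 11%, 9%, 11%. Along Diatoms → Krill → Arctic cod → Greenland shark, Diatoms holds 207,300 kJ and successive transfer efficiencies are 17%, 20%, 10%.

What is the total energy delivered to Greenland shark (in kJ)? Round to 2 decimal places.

1294.30 kJ

Via Phytoplankton: 541300 × 0.11 × 0.09 × 0.11 = 589.4757 kJ
Via Diatoms: 207300 × 0.17 × 0.2 × 0.1 = 704.82 kJ
Total at Greenland shark: 589.4757 + 704.82 = 1294.2957 kJ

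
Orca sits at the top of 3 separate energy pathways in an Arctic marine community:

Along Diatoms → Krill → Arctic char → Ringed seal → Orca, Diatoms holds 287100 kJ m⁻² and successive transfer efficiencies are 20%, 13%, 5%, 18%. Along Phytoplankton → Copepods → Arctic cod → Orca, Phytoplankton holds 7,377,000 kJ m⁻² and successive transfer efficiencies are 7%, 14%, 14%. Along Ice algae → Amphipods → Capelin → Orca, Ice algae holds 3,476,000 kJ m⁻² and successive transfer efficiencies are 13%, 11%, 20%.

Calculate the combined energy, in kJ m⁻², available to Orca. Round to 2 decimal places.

20129.79 kJ m⁻²

Via Diatoms: 287100 × 0.2 × 0.13 × 0.05 × 0.18 = 67.1814 kJ m⁻²
Via Phytoplankton: 7377000 × 0.07 × 0.14 × 0.14 = 10121.244 kJ m⁻²
Via Ice algae: 3476000 × 0.13 × 0.11 × 0.2 = 9941.36 kJ m⁻²
Total at Orca: 67.1814 + 10121.244 + 9941.36 = 20129.7854 kJ m⁻²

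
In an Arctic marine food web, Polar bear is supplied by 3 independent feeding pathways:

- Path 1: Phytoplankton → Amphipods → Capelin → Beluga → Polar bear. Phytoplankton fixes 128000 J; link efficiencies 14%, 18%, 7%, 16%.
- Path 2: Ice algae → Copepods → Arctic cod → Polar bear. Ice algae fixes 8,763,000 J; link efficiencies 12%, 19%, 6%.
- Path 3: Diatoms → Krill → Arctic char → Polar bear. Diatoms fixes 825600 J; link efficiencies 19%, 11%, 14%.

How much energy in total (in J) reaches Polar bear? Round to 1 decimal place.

Path 1: 128000 × 0.14 × 0.18 × 0.07 × 0.16 = 36.12672 J
Path 2: 8763000 × 0.12 × 0.19 × 0.06 = 11987.784 J
Path 3: 825600 × 0.19 × 0.11 × 0.14 = 2415.7056 J
Total at Polar bear: 36.12672 + 11987.784 + 2415.7056 = 14439.61632 J

14439.6 J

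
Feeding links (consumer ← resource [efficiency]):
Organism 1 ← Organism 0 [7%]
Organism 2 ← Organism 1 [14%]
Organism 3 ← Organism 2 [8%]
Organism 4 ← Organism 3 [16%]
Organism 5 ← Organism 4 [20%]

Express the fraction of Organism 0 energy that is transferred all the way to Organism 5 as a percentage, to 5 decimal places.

0.00251%

Product of link efficiencies: 0.07 × 0.14 × 0.08 × 0.16 × 0.2 = 0.000025088
As a percentage: 0.000025088 × 100 = 0.00251%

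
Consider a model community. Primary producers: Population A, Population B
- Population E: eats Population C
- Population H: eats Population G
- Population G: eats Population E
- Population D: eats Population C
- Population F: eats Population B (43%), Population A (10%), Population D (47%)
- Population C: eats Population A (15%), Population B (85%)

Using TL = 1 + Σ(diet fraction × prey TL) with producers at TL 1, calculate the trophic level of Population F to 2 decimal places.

2.94

Population C: 1 + (0.15×1 + 0.85×1) = 2
Population D: 1 + 2 = 3
Population E: 1 + 2 = 3
Population F: 1 + (0.43×1 + 0.1×1 + 0.47×3) = 2.94
Population G: 1 + 3 = 4
Population H: 1 + 4 = 5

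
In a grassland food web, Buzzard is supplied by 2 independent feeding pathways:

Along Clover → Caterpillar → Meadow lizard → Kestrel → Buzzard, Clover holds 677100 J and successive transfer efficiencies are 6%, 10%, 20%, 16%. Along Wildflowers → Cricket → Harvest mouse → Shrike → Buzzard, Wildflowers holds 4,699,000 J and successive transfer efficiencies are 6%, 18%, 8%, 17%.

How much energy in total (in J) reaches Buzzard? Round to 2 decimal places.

820.19 J

Via Clover: 677100 × 0.06 × 0.1 × 0.2 × 0.16 = 130.0032 J
Via Wildflowers: 4699000 × 0.06 × 0.18 × 0.08 × 0.17 = 690.18912 J
Total at Buzzard: 130.0032 + 690.18912 = 820.19232 J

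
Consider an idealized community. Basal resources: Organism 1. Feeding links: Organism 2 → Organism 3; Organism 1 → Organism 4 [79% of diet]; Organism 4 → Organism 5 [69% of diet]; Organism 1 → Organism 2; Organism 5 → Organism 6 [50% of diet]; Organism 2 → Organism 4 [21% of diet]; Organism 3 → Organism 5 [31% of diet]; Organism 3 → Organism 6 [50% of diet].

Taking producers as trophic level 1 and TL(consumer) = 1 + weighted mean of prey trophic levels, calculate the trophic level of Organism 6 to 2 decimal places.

4.23

Organism 2: 1 + 1 = 2
Organism 3: 1 + 2 = 3
Organism 4: 1 + (0.79×1 + 0.21×2) = 2.21
Organism 5: 1 + (0.31×3 + 0.69×2.21) = 3.4549
Organism 6: 1 + (0.5×3 + 0.5×3.4549) = 4.22745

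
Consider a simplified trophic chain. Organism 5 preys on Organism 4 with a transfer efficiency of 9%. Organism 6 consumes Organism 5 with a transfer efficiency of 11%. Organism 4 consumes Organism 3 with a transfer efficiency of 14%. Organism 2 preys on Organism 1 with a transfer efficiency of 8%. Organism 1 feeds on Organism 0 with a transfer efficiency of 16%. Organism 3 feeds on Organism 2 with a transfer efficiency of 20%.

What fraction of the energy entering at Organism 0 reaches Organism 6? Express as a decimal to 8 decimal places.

0.00000355

Product of link efficiencies: 0.16 × 0.08 × 0.2 × 0.14 × 0.09 × 0.11 = 0.00000354816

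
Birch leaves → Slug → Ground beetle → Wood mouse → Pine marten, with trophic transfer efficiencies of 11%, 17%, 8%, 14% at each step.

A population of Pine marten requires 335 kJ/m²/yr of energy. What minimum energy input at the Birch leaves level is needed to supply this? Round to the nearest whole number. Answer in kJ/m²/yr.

Cumulative transfer efficiency: 0.11 × 0.17 × 0.08 × 0.14 = 0.00020944
Birch leaves energy = 335 / 0.00020944 = 1599503 kJ/m²/yr

1599503 kJ/m²/yr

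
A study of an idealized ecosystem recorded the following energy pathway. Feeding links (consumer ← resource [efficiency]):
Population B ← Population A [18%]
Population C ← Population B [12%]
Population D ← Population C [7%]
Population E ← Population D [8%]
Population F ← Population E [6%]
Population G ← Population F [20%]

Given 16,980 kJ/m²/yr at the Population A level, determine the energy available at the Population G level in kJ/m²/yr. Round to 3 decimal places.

0.025 kJ/m²/yr

Population B: 16980 × 0.18 = 3056.4 kJ/m²/yr
Population C: 3056.4 × 0.12 = 366.768 kJ/m²/yr
Population D: 366.768 × 0.07 = 25.67376 kJ/m²/yr
Population E: 25.67376 × 0.08 = 2.0539008 kJ/m²/yr
Population F: 2.0539008 × 0.06 = 0.123234048 kJ/m²/yr
Population G: 0.123234048 × 0.2 = 0.0246468096 kJ/m²/yr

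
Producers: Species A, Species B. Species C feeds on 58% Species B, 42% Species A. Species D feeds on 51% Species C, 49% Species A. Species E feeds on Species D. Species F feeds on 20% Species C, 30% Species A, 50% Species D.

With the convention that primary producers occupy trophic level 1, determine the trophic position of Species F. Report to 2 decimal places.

Species C: 1 + (0.58×1 + 0.42×1) = 2
Species D: 1 + (0.51×2 + 0.49×1) = 2.51
Species E: 1 + 2.51 = 3.51
Species F: 1 + (0.2×2 + 0.3×1 + 0.5×2.51) = 2.955

2.96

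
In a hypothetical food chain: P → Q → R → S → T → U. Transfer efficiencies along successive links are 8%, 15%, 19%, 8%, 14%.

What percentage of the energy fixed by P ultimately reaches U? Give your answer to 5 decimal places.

0.00255%

Product of link efficiencies: 0.08 × 0.15 × 0.19 × 0.08 × 0.14 = 0.000025536
As a percentage: 0.000025536 × 100 = 0.00255%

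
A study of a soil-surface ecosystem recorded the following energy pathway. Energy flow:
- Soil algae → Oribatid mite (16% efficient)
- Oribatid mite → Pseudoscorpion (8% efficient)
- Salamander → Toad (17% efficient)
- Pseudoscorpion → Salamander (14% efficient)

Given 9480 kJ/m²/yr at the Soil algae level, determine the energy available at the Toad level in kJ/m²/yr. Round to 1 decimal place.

Oribatid mite: 9480 × 0.16 = 1516.8 kJ/m²/yr
Pseudoscorpion: 1516.8 × 0.08 = 121.344 kJ/m²/yr
Salamander: 121.344 × 0.14 = 16.98816 kJ/m²/yr
Toad: 16.98816 × 0.17 = 2.8879872 kJ/m²/yr

2.9 kJ/m²/yr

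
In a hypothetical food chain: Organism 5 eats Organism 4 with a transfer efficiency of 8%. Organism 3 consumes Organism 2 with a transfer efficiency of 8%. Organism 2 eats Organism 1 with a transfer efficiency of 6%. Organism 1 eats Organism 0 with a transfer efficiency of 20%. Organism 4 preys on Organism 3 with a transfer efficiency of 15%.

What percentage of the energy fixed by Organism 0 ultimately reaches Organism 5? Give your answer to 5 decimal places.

0.00115%

Product of link efficiencies: 0.2 × 0.06 × 0.08 × 0.15 × 0.08 = 0.00001152
As a percentage: 0.00001152 × 100 = 0.00115%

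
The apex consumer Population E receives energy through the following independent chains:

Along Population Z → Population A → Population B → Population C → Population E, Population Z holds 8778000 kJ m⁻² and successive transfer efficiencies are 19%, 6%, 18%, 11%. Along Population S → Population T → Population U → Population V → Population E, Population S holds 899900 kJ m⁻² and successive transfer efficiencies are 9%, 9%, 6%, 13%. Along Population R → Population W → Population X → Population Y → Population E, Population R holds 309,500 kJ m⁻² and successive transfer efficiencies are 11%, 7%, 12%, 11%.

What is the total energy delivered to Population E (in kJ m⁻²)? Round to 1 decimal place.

2069.7 kJ m⁻²

Via Population Z: 8778000 × 0.19 × 0.06 × 0.18 × 0.11 = 1981.37016 kJ m⁻²
Via Population S: 899900 × 0.09 × 0.09 × 0.06 × 0.13 = 56.855682 kJ m⁻²
Via Population R: 309500 × 0.11 × 0.07 × 0.12 × 0.11 = 31.45758 kJ m⁻²
Total at Population E: 1981.37016 + 56.855682 + 31.45758 = 2069.683422 kJ m⁻²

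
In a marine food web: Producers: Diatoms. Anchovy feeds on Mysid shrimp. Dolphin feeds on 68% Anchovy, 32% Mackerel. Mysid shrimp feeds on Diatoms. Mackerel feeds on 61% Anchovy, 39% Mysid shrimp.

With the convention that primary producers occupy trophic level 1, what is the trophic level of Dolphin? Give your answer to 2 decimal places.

4.20

Mysid shrimp: 1 + 1 = 2
Anchovy: 1 + 2 = 3
Mackerel: 1 + (0.61×3 + 0.39×2) = 3.61
Dolphin: 1 + (0.68×3 + 0.32×3.61) = 4.1952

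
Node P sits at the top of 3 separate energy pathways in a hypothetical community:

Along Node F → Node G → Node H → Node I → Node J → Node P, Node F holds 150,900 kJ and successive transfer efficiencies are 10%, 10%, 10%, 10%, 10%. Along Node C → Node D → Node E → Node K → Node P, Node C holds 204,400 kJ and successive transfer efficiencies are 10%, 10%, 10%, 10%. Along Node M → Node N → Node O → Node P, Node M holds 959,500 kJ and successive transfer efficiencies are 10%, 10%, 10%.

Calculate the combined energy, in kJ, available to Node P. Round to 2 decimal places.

981.45 kJ

Via Node F: 150900 × 0.1 × 0.1 × 0.1 × 0.1 × 0.1 = 1.509 kJ
Via Node C: 204400 × 0.1 × 0.1 × 0.1 × 0.1 = 20.44 kJ
Via Node M: 959500 × 0.1 × 0.1 × 0.1 = 959.5 kJ
Total at Node P: 1.509 + 20.44 + 959.5 = 981.449 kJ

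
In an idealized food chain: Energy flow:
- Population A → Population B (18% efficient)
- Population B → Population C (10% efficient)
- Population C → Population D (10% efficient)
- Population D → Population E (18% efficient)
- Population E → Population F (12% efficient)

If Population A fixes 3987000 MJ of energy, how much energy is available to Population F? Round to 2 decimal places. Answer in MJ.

155.01 MJ

Population B: 3987000 × 0.18 = 717660 MJ
Population C: 717660 × 0.1 = 71766 MJ
Population D: 71766 × 0.1 = 7176.6 MJ
Population E: 7176.6 × 0.18 = 1291.788 MJ
Population F: 1291.788 × 0.12 = 155.01456 MJ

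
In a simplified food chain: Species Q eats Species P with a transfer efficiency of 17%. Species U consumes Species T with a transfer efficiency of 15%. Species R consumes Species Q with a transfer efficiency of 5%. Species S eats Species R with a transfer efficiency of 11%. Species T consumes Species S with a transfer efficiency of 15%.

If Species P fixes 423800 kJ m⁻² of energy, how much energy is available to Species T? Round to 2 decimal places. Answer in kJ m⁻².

59.44 kJ m⁻²

Species Q: 423800 × 0.17 = 72046 kJ m⁻²
Species R: 72046 × 0.05 = 3602.3 kJ m⁻²
Species S: 3602.3 × 0.11 = 396.253 kJ m⁻²
Species T: 396.253 × 0.15 = 59.43795 kJ m⁻²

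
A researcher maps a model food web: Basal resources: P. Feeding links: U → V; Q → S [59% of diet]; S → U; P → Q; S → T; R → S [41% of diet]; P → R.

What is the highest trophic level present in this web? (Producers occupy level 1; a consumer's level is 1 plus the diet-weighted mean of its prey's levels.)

Q: 1 + 1 = 2
R: 1 + 1 = 2
S: 1 + (0.41×2 + 0.59×2) = 3
T: 1 + 3 = 4
U: 1 + 3 = 4
V: 1 + 4 = 5

5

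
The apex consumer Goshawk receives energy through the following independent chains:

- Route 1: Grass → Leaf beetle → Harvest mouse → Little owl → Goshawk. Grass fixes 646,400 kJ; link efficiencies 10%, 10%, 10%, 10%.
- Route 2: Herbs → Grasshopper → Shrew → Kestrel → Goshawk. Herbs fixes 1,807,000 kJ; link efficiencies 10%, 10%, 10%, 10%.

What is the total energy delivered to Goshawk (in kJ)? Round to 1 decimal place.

Route 1: 646400 × 0.1 × 0.1 × 0.1 × 0.1 = 64.64 kJ
Route 2: 1807000 × 0.1 × 0.1 × 0.1 × 0.1 = 180.7 kJ
Total at Goshawk: 64.64 + 180.7 = 245.34 kJ

245.3 kJ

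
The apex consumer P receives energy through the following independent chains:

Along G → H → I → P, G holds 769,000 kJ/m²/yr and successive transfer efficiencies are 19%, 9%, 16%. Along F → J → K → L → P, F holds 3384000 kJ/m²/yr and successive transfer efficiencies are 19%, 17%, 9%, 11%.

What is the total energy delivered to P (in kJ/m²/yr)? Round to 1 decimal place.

Via G: 769000 × 0.19 × 0.09 × 0.16 = 2103.984 kJ/m²/yr
Via F: 3384000 × 0.19 × 0.17 × 0.09 × 0.11 = 1082.10168 kJ/m²/yr
Total at P: 2103.984 + 1082.10168 = 3186.08568 kJ/m²/yr

3186.1 kJ/m²/yr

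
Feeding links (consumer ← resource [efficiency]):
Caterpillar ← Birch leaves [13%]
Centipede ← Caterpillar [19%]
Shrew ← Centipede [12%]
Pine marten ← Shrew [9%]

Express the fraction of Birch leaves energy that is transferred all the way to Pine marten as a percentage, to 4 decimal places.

0.0267%

Product of link efficiencies: 0.13 × 0.19 × 0.12 × 0.09 = 0.00026676
As a percentage: 0.00026676 × 100 = 0.0267%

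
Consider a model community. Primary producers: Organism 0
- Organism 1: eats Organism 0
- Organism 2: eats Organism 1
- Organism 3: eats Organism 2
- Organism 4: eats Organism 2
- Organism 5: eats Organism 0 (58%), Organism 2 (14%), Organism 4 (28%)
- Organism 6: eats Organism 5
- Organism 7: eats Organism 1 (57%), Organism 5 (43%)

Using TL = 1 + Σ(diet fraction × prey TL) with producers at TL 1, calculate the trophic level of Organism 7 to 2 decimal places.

3.48

Organism 1: 1 + 1 = 2
Organism 2: 1 + 2 = 3
Organism 3: 1 + 3 = 4
Organism 4: 1 + 3 = 4
Organism 5: 1 + (0.58×1 + 0.14×3 + 0.28×4) = 3.12
Organism 6: 1 + 3.12 = 4.12
Organism 7: 1 + (0.57×2 + 0.43×3.12) = 3.4816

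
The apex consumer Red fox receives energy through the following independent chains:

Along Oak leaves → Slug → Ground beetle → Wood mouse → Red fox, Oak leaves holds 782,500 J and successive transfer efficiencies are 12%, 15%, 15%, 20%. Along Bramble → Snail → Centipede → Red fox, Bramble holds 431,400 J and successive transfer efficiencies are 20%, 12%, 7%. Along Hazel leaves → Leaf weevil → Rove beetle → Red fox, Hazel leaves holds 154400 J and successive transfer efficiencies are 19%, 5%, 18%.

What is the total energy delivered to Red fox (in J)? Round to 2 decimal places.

1411.33 J

Via Oak leaves: 782500 × 0.12 × 0.15 × 0.15 × 0.2 = 422.55 J
Via Bramble: 431400 × 0.2 × 0.12 × 0.07 = 724.752 J
Via Hazel leaves: 154400 × 0.19 × 0.05 × 0.18 = 264.024 J
Total at Red fox: 422.55 + 724.752 + 264.024 = 1411.326 J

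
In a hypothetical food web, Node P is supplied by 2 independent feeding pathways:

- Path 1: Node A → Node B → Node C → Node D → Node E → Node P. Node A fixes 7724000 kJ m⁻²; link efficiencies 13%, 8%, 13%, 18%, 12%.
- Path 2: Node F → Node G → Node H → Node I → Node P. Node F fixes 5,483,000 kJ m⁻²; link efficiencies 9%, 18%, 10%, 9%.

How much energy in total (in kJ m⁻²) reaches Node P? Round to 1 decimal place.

1025.0 kJ m⁻²

Path 1: 7724000 × 0.13 × 0.08 × 0.13 × 0.18 × 0.12 = 225.5655168 kJ m⁻²
Path 2: 5483000 × 0.09 × 0.18 × 0.1 × 0.09 = 799.4214 kJ m⁻²
Total at Node P: 225.5655168 + 799.4214 = 1024.9869168 kJ m⁻²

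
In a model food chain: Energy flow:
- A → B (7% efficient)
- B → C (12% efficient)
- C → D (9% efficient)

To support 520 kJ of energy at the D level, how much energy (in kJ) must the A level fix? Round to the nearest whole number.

687831 kJ

Cumulative transfer efficiency: 0.07 × 0.12 × 0.09 = 0.000756
A energy = 520 / 0.000756 = 687831 kJ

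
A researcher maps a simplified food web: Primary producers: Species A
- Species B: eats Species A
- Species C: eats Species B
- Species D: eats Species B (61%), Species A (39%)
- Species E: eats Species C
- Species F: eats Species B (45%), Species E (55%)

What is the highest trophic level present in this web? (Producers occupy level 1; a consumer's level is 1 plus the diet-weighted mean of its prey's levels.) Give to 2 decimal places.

Species B: 1 + 1 = 2
Species C: 1 + 2 = 3
Species D: 1 + (0.61×2 + 0.39×1) = 2.61
Species E: 1 + 3 = 4
Species F: 1 + (0.45×2 + 0.55×4) = 4.1

4.10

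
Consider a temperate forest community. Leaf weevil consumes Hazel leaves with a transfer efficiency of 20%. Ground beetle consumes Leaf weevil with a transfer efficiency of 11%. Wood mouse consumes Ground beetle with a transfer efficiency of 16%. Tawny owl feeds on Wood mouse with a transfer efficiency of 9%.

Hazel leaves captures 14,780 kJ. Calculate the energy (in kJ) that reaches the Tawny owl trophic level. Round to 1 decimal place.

Leaf weevil: 14780 × 0.2 = 2956 kJ
Ground beetle: 2956 × 0.11 = 325.16 kJ
Wood mouse: 325.16 × 0.16 = 52.0256 kJ
Tawny owl: 52.0256 × 0.09 = 4.682304 kJ

4.7 kJ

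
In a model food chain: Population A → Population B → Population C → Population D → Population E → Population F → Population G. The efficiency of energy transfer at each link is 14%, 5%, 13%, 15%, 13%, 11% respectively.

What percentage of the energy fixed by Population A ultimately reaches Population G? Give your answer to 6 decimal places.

0.000195%

Product of link efficiencies: 0.14 × 0.05 × 0.13 × 0.15 × 0.13 × 0.11 = 0.00000195195
As a percentage: 0.00000195195 × 100 = 0.000195%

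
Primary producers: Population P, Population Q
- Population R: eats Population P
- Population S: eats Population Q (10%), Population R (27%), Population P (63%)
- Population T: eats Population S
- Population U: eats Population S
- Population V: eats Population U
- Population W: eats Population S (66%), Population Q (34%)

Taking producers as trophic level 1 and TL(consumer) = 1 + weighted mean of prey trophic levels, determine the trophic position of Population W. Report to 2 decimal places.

Population R: 1 + 1 = 2
Population S: 1 + (0.1×1 + 0.27×2 + 0.63×1) = 2.27
Population T: 1 + 2.27 = 3.27
Population U: 1 + 2.27 = 3.27
Population V: 1 + 3.27 = 4.27
Population W: 1 + (0.66×2.27 + 0.34×1) = 2.8382

2.84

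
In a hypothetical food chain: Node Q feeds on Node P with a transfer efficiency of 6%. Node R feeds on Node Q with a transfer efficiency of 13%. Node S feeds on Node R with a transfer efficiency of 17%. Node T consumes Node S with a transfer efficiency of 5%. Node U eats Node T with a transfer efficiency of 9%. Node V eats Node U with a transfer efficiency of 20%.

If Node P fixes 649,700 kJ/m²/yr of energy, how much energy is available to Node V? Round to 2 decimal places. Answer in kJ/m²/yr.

Node Q: 649700 × 0.06 = 38982 kJ/m²/yr
Node R: 38982 × 0.13 = 5067.66 kJ/m²/yr
Node S: 5067.66 × 0.17 = 861.5022 kJ/m²/yr
Node T: 861.5022 × 0.05 = 43.07511 kJ/m²/yr
Node U: 43.07511 × 0.09 = 3.8767599 kJ/m²/yr
Node V: 3.8767599 × 0.2 = 0.77535198 kJ/m²/yr

0.78 kJ/m²/yr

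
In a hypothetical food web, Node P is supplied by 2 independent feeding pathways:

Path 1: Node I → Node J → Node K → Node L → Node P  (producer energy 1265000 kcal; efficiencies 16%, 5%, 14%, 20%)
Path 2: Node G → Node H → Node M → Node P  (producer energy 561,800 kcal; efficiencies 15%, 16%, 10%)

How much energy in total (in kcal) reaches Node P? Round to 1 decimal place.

1631.7 kcal

Path 1: 1265000 × 0.16 × 0.05 × 0.14 × 0.2 = 283.36 kcal
Path 2: 561800 × 0.15 × 0.16 × 0.1 = 1348.32 kcal
Total at Node P: 283.36 + 1348.32 = 1631.68 kcal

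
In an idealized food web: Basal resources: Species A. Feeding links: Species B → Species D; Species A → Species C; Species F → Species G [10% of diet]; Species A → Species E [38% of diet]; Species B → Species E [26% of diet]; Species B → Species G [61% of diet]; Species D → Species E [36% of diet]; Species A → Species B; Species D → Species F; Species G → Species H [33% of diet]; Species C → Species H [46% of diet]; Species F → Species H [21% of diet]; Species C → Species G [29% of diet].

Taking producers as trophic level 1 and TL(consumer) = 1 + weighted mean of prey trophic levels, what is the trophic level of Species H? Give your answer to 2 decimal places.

3.82

Species B: 1 + 1 = 2
Species C: 1 + 1 = 2
Species D: 1 + 2 = 3
Species E: 1 + (0.36×3 + 0.26×2 + 0.38×1) = 2.98
Species F: 1 + 3 = 4
Species G: 1 + (0.1×4 + 0.61×2 + 0.29×2) = 3.2
Species H: 1 + (0.46×2 + 0.21×4 + 0.33×3.2) = 3.816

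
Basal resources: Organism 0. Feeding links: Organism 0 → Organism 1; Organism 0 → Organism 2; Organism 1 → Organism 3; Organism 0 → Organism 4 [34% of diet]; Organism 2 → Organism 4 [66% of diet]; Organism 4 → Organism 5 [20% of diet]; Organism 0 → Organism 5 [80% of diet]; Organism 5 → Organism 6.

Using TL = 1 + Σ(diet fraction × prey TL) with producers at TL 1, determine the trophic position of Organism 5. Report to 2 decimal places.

Organism 1: 1 + 1 = 2
Organism 2: 1 + 1 = 2
Organism 3: 1 + 2 = 3
Organism 4: 1 + (0.34×1 + 0.66×2) = 2.66
Organism 5: 1 + (0.2×2.66 + 0.8×1) = 2.332
Organism 6: 1 + 2.332 = 3.332

2.33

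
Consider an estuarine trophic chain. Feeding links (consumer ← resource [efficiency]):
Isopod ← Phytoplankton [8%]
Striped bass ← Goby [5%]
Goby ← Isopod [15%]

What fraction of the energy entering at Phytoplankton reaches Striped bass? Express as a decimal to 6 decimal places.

Product of link efficiencies: 0.08 × 0.15 × 0.05 = 0.0006

0.000600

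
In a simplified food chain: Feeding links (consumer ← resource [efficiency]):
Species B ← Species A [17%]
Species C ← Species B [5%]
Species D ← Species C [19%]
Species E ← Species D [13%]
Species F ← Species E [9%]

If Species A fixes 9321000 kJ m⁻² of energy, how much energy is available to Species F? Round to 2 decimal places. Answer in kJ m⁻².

Species B: 9321000 × 0.17 = 1584570 kJ m⁻²
Species C: 1584570 × 0.05 = 79228.5 kJ m⁻²
Species D: 79228.5 × 0.19 = 15053.415 kJ m⁻²
Species E: 15053.415 × 0.13 = 1956.94395 kJ m⁻²
Species F: 1956.94395 × 0.09 = 176.1249555 kJ m⁻²

176.12 kJ m⁻²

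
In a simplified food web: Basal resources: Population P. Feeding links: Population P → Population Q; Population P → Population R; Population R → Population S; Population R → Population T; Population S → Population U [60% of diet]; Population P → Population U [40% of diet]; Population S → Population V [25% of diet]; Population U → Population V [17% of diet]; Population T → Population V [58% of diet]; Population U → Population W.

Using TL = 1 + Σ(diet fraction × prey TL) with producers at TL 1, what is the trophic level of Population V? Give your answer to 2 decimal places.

4.03

Population Q: 1 + 1 = 2
Population R: 1 + 1 = 2
Population S: 1 + 2 = 3
Population T: 1 + 2 = 3
Population U: 1 + (0.6×3 + 0.4×1) = 3.2
Population V: 1 + (0.25×3 + 0.17×3.2 + 0.58×3) = 4.034
Population W: 1 + 3.2 = 4.2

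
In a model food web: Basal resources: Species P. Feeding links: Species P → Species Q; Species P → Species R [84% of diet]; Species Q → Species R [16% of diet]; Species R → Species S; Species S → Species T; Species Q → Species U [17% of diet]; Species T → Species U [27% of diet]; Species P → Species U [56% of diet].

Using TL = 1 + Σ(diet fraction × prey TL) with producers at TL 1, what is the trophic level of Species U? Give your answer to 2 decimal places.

3.02

Species Q: 1 + 1 = 2
Species R: 1 + (0.84×1 + 0.16×2) = 2.16
Species S: 1 + 2.16 = 3.16
Species T: 1 + 3.16 = 4.16
Species U: 1 + (0.17×2 + 0.27×4.16 + 0.56×1) = 3.0232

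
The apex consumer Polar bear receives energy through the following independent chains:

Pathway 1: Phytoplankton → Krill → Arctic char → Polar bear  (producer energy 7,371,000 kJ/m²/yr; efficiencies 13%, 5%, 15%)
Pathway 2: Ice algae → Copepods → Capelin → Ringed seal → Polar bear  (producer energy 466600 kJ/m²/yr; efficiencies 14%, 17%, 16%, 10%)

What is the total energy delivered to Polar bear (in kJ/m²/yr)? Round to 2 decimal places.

7364.41 kJ/m²/yr

Pathway 1: 7371000 × 0.13 × 0.05 × 0.15 = 7186.725 kJ/m²/yr
Pathway 2: 466600 × 0.14 × 0.17 × 0.16 × 0.1 = 177.68128 kJ/m²/yr
Total at Polar bear: 7186.725 + 177.68128 = 7364.40628 kJ/m²/yr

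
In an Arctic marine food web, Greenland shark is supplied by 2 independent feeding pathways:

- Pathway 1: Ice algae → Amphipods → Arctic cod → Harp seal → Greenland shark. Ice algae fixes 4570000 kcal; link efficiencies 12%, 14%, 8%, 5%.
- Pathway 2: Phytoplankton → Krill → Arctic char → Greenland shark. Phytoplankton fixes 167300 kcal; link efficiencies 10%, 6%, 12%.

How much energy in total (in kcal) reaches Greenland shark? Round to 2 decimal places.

427.56 kcal

Pathway 1: 4570000 × 0.12 × 0.14 × 0.08 × 0.05 = 307.104 kcal
Pathway 2: 167300 × 0.1 × 0.06 × 0.12 = 120.456 kcal
Total at Greenland shark: 307.104 + 120.456 = 427.56 kcal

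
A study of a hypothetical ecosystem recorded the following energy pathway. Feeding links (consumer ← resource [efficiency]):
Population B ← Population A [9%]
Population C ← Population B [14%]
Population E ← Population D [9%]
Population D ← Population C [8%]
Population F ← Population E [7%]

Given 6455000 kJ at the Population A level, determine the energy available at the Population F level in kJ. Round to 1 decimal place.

41.0 kJ

Population B: 6455000 × 0.09 = 580950 kJ
Population C: 580950 × 0.14 = 81333 kJ
Population D: 81333 × 0.08 = 6506.64 kJ
Population E: 6506.64 × 0.09 = 585.5976 kJ
Population F: 585.5976 × 0.07 = 40.991832 kJ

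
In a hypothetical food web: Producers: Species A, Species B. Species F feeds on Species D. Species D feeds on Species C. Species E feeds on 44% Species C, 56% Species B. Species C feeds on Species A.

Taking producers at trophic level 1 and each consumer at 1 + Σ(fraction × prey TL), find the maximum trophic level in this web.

4

Species C: 1 + 1 = 2
Species D: 1 + 2 = 3
Species E: 1 + (0.44×2 + 0.56×1) = 2.44
Species F: 1 + 3 = 4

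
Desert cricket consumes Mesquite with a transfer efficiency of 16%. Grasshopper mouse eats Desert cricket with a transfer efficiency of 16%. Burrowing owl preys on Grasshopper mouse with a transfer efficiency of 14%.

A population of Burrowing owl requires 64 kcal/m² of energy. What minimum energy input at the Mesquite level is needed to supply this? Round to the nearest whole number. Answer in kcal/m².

Cumulative transfer efficiency: 0.16 × 0.16 × 0.14 = 0.003584
Mesquite energy = 64 / 0.003584 = 17857 kcal/m²

17857 kcal/m²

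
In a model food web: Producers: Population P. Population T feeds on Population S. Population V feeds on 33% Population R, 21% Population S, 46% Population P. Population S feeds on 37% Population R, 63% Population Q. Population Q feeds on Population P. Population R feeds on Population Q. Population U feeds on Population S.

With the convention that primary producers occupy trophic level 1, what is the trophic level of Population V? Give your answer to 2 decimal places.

3.16

Population Q: 1 + 1 = 2
Population R: 1 + 2 = 3
Population S: 1 + (0.37×3 + 0.63×2) = 3.37
Population T: 1 + 3.37 = 4.37
Population U: 1 + 3.37 = 4.37
Population V: 1 + (0.33×3 + 0.21×3.37 + 0.46×1) = 3.1577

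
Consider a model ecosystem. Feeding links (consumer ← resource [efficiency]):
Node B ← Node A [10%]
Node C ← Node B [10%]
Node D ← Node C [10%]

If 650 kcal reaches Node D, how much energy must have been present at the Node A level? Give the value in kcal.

650000 kcal

Cumulative transfer efficiency: 0.1 × 0.1 × 0.1 = 0.001
Node A energy = 650 / 0.001 = 650000 kcal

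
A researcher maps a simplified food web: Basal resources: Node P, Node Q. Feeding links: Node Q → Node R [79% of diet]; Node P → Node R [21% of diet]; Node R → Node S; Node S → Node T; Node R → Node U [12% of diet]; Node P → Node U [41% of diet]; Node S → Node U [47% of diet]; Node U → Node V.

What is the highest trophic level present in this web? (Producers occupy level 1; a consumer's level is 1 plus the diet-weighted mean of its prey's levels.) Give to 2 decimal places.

Node R: 1 + (0.79×1 + 0.21×1) = 2
Node S: 1 + 2 = 3
Node T: 1 + 3 = 4
Node U: 1 + (0.12×2 + 0.41×1 + 0.47×3) = 3.06
Node V: 1 + 3.06 = 4.06

4.06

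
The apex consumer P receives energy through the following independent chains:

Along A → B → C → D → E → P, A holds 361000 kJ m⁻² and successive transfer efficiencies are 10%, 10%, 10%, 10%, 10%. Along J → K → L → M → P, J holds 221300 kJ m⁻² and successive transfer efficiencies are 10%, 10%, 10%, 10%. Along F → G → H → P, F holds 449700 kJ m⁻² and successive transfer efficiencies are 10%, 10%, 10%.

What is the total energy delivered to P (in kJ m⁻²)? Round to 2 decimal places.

Via A: 361000 × 0.1 × 0.1 × 0.1 × 0.1 × 0.1 = 3.61 kJ m⁻²
Via J: 221300 × 0.1 × 0.1 × 0.1 × 0.1 = 22.13 kJ m⁻²
Via F: 449700 × 0.1 × 0.1 × 0.1 = 449.7 kJ m⁻²
Total at P: 3.61 + 22.13 + 449.7 = 475.44 kJ m⁻²

475.44 kJ m⁻²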